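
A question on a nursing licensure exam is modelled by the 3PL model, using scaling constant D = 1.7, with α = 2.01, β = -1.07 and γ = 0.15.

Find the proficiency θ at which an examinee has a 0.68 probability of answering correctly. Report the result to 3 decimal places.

P(θ) = γ + (1 − γ) · 1 / (1 + exp(−D·α(θ − β)))
Remove guessing floor: (0.68 − 0.15)/(1 − 0.15) = 0.6235
logit = ln(0.6235/0.3765) = 0.5046
θ = β + logit/(1.7·α) = -1.07 + 0.5046/3.4170 = -0.9223

-0.922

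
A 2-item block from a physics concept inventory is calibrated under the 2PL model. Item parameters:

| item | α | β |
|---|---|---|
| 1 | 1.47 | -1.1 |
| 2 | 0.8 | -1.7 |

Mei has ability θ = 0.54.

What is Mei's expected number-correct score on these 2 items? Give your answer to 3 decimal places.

1.775

P(θ) = 1 / (1 + exp(−α(θ − β)))
P_1 = 1/(1+e^{-2.4108}) = 0.9176
P_2 = 1/(1+e^{-1.7920}) = 0.8572
E[score] = 0.9176 + 0.8572 = 1.7748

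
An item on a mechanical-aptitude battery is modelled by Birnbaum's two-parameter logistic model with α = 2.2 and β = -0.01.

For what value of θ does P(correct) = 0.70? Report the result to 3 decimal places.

0.375

P(θ) = 1 / (1 + exp(−α(θ − β)))
logit = ln(0.7000/0.3000) = 0.8473
θ = β + logit/(α) = -0.01 + 0.8473/2.2000 = 0.3751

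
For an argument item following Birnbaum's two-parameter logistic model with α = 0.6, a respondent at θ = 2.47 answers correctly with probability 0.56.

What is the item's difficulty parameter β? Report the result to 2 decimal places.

2.07

P(θ) = 1 / (1 + exp(−α(θ − β)))
logit(0.56) = ln(0.56/0.44) = 0.2412
β = θ − logit/(α) = 2.47 − 0.2412/0.6000 = 2.0681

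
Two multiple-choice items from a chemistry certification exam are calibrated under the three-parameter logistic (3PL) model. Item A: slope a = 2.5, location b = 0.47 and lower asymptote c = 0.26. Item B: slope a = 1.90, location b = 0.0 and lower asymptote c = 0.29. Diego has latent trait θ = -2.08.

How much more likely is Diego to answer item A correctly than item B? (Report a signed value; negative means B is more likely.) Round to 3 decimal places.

-0.042

P(θ) = c + (1 − c) · 1 / (1 + exp(−a(θ − b)))
P_A = 0.2613
P_B = 0.3034
P_A − P_B = -0.0421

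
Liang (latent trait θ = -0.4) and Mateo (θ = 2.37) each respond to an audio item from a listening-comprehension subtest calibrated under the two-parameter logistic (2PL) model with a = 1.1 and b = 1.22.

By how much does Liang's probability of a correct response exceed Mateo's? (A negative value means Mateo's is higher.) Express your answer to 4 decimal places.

P(θ) = 1 / (1 + exp(−a(θ − b)))
P(Liang) = 0.1441  [exponent -1.7820]
P(Mateo) = 0.7799  [exponent 1.2650]
Difference = 0.1441 − 0.7799 = -0.6358

-0.6358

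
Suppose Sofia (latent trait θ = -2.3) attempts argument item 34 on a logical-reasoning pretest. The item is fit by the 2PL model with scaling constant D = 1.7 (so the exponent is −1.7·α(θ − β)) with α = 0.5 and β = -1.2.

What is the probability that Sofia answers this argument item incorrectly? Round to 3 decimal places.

P(θ) = 1 / (1 + exp(−D·α(θ − β)))
Exponent: 1.7 × 0.5 × (-2.3 − (-1.2)) = -0.9350
1/(1 + e^{0.9350}) = 0.2819
P = 0.2819
P(incorrect) = 1 − 0.2819 = 0.7181

0.718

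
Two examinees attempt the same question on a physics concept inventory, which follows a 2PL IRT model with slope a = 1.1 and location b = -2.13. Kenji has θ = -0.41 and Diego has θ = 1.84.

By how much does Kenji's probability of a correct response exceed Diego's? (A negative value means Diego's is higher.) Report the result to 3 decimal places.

-0.118

P(θ) = 1 / (1 + exp(−a(θ − b)))
P(Kenji) = 0.8690  [exponent 1.8920]
P(Diego) = 0.9875  [exponent 4.3670]
Difference = 0.8690 − 0.9875 = -0.1185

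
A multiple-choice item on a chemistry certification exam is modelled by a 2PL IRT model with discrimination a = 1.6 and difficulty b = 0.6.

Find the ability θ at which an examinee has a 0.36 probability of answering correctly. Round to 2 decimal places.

0.24

P(θ) = 1 / (1 + exp(−a(θ − b)))
logit = ln(0.3600/0.6400) = -0.5754
θ = b + logit/(a) = 0.6 + (-0.5754)/1.6000 = 0.2404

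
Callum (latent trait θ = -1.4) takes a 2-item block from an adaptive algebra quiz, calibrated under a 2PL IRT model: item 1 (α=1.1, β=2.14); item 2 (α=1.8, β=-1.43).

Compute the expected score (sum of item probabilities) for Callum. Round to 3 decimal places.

P(θ) = 1 / (1 + exp(−α(θ − β)))
P_1 = 1/(1+e^{3.8940}) = 0.0200
P_2 = 1/(1+e^{-0.0540}) = 0.5135
E[score] = 0.0200 + 0.5135 = 0.5335

0.533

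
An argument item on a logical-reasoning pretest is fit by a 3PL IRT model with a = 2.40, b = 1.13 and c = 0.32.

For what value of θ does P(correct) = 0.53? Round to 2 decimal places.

P(θ) = c + (1 − c) · 1 / (1 + exp(−a(θ − b)))
Remove guessing floor: (0.53 − 0.32)/(1 − 0.32) = 0.3088
logit = ln(0.3088/0.6912) = -0.8056
θ = b + logit/(a) = 1.13 + (-0.8056)/2.4000 = 0.7943

0.79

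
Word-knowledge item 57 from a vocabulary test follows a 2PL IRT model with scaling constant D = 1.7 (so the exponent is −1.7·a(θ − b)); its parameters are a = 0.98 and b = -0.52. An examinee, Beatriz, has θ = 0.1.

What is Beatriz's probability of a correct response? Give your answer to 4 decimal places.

0.7375

P(θ) = 1 / (1 + exp(−D·a(θ − b)))
Exponent: 1.7 × 0.98 × (0.1 − (-0.52)) = 1.0329
1/(1 + e^{-1.0329}) = 0.7375
P = 0.7375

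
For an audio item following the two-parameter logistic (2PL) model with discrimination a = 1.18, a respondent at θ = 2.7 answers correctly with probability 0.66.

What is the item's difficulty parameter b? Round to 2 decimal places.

P(θ) = 1 / (1 + exp(−a(θ − b)))
logit(0.66) = ln(0.66/0.34) = 0.6633
b = θ − logit/(a) = 2.7 − 0.6633/1.1800 = 2.1379

2.14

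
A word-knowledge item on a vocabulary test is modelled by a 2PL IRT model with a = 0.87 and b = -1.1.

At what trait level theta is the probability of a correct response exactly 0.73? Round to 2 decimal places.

0.04

P(theta) = 1 / (1 + exp(−a(theta − b)))
logit = ln(0.7300/0.2700) = 0.9946
theta = b + logit/(a) = -1.1 + 0.9946/0.8700 = 0.0432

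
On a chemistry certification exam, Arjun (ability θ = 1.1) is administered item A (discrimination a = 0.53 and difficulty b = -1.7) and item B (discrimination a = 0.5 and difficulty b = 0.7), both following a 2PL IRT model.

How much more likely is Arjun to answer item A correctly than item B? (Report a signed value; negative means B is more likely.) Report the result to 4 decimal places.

P(θ) = 1 / (1 + exp(−a(θ − b)))
P_A = 0.8152
P_B = 0.5498
P_A − P_B = 0.2653

0.2653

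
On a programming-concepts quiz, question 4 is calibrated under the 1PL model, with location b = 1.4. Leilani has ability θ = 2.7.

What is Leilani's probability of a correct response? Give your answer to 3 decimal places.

0.786

P(θ) = 1 / (1 + exp(−(θ − b)))
Exponent: (2.7 − 1.4) = 1.3000
1/(1 + e^{-1.3000}) = 0.7858
P = 0.7858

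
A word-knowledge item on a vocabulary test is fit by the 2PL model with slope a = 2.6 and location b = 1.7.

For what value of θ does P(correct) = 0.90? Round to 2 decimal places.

2.55

P(θ) = 1 / (1 + exp(−a(θ − b)))
logit = ln(0.9000/0.1000) = 2.1972
θ = b + logit/(a) = 1.7 + 2.1972/2.6000 = 2.5451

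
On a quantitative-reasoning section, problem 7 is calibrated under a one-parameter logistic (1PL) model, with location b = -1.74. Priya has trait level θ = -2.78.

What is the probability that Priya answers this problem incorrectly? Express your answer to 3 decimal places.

0.739

P(θ) = 1 / (1 + exp(−(θ − b)))
Exponent: (-2.78 − (-1.74)) = -1.0400
1/(1 + e^{1.0400}) = 0.2611
P = 0.2611
P(incorrect) = 1 − 0.2611 = 0.7389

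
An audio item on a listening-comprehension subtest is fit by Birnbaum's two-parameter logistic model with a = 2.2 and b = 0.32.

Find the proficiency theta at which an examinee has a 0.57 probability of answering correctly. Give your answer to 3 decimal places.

0.448

P(theta) = 1 / (1 + exp(−a(theta − b)))
logit = ln(0.5700/0.4300) = 0.2819
theta = b + logit/(a) = 0.32 + 0.2819/2.2000 = 0.4481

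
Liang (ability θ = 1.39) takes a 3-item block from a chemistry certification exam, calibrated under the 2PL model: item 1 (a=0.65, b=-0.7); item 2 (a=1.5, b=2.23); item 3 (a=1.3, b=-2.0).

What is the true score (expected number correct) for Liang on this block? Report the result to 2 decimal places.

P(θ) = 1 / (1 + exp(−a(θ − b)))
P_1 = 1/(1+e^{-1.3585}) = 0.7955
P_2 = 1/(1+e^{1.2600}) = 0.2210
P_3 = 1/(1+e^{-4.4070}) = 0.9880
E[score] = 0.7955 + 0.2210 + 0.9880 = 2.0044

2.00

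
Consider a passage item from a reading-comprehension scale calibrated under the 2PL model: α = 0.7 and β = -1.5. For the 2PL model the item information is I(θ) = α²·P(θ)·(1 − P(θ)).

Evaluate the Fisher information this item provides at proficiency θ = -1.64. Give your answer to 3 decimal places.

0.122

P = 1/(1+e^{0.0980}) = 0.4755
P(1−P) = 0.4755 × 0.5245 = 0.2494
I = α² × P(1−P) = 0.7² × 0.2494 = 0.12221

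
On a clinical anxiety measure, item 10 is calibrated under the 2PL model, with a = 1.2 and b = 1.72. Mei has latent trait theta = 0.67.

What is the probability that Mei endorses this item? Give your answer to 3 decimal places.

0.221

P(theta) = 1 / (1 + exp(−a(theta − b)))
Exponent: 1.2 × (0.67 − 1.72) = -1.2600
1/(1 + e^{1.2600}) = 0.2210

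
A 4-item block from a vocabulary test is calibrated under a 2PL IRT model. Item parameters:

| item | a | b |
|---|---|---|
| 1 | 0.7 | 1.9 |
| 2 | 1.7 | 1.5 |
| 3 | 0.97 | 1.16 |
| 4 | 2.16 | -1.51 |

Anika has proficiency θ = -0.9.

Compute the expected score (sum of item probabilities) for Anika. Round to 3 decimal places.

P(θ) = 1 / (1 + exp(−a(θ − b)))
P_1 = 1/(1+e^{1.9600}) = 0.1235
P_2 = 1/(1+e^{4.0800}) = 0.0166
P_3 = 1/(1+e^{1.9982}) = 0.1194
P_4 = 1/(1+e^{-1.3176}) = 0.7888
E[score] = 0.1235 + 0.0166 + 0.1194 + 0.7888 = 1.0483

1.048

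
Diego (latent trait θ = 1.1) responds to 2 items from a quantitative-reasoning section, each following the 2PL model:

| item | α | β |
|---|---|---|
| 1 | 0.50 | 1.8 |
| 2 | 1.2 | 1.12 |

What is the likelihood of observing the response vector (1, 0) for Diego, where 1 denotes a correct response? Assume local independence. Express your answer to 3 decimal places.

0.209

P(θ) = 1 / (1 + exp(−α(θ − β)))
P_1 = 1/(1+e^{0.3500}) = 0.4134
P_2 = 1/(1+e^{0.0240}) = 0.4940
L = P_1 × (1−P_2) = 0.4134 × 0.5060 = 0.20917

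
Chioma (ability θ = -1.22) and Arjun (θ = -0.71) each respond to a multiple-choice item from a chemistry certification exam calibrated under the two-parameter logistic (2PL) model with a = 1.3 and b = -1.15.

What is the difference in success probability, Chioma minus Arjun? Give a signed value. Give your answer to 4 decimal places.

-0.1620

P(θ) = 1 / (1 + exp(−a(θ − b)))
P(Chioma) = 0.4773  [exponent -0.0910]
P(Arjun) = 0.6392  [exponent 0.5720]
Difference = 0.4773 − 0.6392 = -0.1620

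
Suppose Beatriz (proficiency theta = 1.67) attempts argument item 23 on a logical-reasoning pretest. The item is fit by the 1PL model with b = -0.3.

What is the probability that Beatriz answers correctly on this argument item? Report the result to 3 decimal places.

P(theta) = 1 / (1 + exp(−(theta − b)))
Exponent: (1.67 − (-0.3)) = 1.9700
1/(1 + e^{-1.9700}) = 0.8776
P = 0.8776

0.878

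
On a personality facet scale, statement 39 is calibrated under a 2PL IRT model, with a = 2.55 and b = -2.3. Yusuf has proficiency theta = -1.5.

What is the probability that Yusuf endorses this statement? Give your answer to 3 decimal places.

P(theta) = 1 / (1 + exp(−a(theta − b)))
Exponent: 2.55 × (-1.5 − (-2.3)) = 2.0400
1/(1 + e^{-2.0400}) = 0.8849

0.885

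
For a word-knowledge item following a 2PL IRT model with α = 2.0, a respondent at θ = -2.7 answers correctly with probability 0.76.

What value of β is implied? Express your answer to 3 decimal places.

-3.276

P(θ) = 1 / (1 + exp(−α(θ − β)))
logit(0.76) = ln(0.76/0.24) = 1.1527
β = θ − logit/(α) = -2.7 − 1.1527/2.0000 = -3.2763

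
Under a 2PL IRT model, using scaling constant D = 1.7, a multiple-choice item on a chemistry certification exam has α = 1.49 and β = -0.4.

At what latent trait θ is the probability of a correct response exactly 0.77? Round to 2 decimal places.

0.08

P(θ) = 1 / (1 + exp(−D·α(θ − β)))
logit = ln(0.7700/0.2300) = 1.2083
θ = β + logit/(1.7·α) = -0.4 + 1.2083/2.5330 = 0.0770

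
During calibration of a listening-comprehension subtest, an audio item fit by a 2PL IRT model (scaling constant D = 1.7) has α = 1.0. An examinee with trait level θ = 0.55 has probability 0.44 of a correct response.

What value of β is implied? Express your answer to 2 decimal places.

P(θ) = 1 / (1 + exp(−D·α(θ − β)))
logit(0.44) = ln(0.44/0.56) = -0.2412
β = θ − logit/(1.7·α) = 0.55 − (-0.2412)/1.7000 = 0.6919

0.69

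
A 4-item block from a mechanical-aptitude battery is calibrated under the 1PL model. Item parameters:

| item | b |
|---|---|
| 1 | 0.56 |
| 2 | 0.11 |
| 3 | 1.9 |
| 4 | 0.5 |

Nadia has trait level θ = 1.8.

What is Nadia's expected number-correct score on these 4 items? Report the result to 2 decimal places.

2.88

P(θ) = 1 / (1 + exp(−(θ − b)))
P_1 = 1/(1+e^{-1.2400}) = 0.7756
P_2 = 1/(1+e^{-1.6900}) = 0.8442
P_3 = 1/(1+e^{0.1000}) = 0.4750
P_4 = 1/(1+e^{-1.3000}) = 0.7858
E[score] = 0.7756 + 0.8442 + 0.4750 + 0.7858 = 2.8806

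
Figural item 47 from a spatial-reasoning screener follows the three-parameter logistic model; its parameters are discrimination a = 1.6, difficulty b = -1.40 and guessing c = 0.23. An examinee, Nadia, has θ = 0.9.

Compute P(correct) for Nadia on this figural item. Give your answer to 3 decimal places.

0.981

P(θ) = c + (1 − c) · 1 / (1 + exp(−a(θ − b)))
Exponent: 1.6 × (0.9 − (-1.40)) = 3.6800
1/(1 + e^{-3.6800}) = 0.9754
P = 0.23 + 0.77 × 0.9754 = 0.9811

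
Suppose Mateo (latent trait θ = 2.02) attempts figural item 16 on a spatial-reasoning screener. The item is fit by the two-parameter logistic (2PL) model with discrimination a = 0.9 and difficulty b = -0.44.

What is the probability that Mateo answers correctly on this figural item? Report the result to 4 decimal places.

P(θ) = 1 / (1 + exp(−a(θ − b)))
Exponent: 0.9 × (2.02 − (-0.44)) = 2.2140
1/(1 + e^{-2.2140}) = 0.9015

0.9015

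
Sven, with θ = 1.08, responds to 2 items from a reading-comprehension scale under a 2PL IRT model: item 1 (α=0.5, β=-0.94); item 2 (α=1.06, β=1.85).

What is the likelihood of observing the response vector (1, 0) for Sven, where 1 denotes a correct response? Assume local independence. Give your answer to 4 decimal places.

0.5083

P(θ) = 1 / (1 + exp(−α(θ − β)))
P_1 = 1/(1+e^{-1.0100}) = 0.7330
P_2 = 1/(1+e^{0.8162}) = 0.3066
L = P_1 × (1−P_2) = 0.7330 × 0.6934 = 0.50830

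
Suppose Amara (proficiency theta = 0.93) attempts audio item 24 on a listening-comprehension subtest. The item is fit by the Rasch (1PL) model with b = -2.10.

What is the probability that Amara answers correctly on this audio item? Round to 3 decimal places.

P(theta) = 1 / (1 + exp(−(theta − b)))
Exponent: (0.93 − (-2.10)) = 3.0300
1/(1 + e^{-3.0300}) = 0.9539
P = 0.9539

0.954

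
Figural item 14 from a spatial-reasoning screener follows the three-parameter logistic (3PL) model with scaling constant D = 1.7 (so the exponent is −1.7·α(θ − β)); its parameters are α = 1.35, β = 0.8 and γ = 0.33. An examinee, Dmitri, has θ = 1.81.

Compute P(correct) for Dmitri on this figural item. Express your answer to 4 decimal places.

0.9399

P(θ) = γ + (1 − γ) · 1 / (1 + exp(−D·α(θ − β)))
Exponent: 1.7 × 1.35 × (1.81 − 0.8) = 2.3179
1/(1 + e^{-2.3179}) = 0.9104
P = 0.33 + 0.67 × 0.9104 = 0.9399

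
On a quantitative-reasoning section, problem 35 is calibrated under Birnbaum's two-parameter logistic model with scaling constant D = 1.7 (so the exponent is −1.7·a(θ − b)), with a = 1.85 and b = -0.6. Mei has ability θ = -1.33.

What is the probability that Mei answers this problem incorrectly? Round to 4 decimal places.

P(θ) = 1 / (1 + exp(−D·a(θ − b)))
Exponent: 1.7 × 1.85 × (-1.33 − (-0.6)) = -2.2959
1/(1 + e^{2.2959}) = 0.0915
P = 0.0915
P(incorrect) = 1 − 0.0915 = 0.9085

0.9085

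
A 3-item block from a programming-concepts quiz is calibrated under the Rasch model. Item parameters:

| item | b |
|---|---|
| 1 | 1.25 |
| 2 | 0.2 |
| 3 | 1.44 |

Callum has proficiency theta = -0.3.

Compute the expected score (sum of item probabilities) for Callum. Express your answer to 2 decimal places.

P(theta) = 1 / (1 + exp(−(theta − b)))
P_1 = 1/(1+e^{1.5500}) = 0.1751
P_2 = 1/(1+e^{0.5000}) = 0.3775
P_3 = 1/(1+e^{1.7400}) = 0.1493
E[score] = 0.1751 + 0.3775 + 0.1493 = 0.7019

0.70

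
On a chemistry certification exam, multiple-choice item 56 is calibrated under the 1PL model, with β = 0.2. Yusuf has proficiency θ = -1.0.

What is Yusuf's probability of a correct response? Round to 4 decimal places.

0.2315

P(θ) = 1 / (1 + exp(−(θ − β)))
Exponent: (-1.0 − 0.2) = -1.2000
1/(1 + e^{1.2000}) = 0.2315
P = 0.2315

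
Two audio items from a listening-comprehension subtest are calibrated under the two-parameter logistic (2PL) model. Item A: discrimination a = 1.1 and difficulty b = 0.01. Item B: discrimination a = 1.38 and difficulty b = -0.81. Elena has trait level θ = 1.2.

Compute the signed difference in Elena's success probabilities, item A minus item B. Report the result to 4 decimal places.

-0.1539

P(θ) = 1 / (1 + exp(−a(θ − b)))
P_A = 0.7873
P_B = 0.9412
P_A − P_B = -0.1539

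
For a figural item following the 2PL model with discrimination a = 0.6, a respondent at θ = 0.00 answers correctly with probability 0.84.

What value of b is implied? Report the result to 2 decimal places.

-2.76

P(θ) = 1 / (1 + exp(−a(θ − b)))
logit(0.84) = ln(0.84/0.16) = 1.6582
b = θ − logit/(a) = 0.00 − 1.6582/0.6000 = -2.7637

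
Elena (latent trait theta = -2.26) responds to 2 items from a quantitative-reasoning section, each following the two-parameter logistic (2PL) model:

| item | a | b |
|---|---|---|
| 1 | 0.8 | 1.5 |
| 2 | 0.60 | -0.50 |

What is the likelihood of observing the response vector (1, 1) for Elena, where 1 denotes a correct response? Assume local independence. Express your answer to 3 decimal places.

P(theta) = 1 / (1 + exp(−a(theta − b)))
P_1 = 1/(1+e^{3.0080}) = 0.0471
P_2 = 1/(1+e^{1.0560}) = 0.2581
L = P_1 × P_2 = 0.0471 × 0.2581 = 0.01215

0.012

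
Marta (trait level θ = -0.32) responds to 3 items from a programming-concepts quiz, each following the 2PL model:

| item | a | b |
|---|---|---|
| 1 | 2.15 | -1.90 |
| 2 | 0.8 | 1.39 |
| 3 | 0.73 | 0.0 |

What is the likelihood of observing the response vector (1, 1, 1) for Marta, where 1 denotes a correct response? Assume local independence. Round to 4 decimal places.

0.0868

P(θ) = 1 / (1 + exp(−a(θ − b)))
P_1 = 1/(1+e^{-3.3970}) = 0.9676
P_2 = 1/(1+e^{1.3680}) = 0.2029
P_3 = 1/(1+e^{0.2336}) = 0.4419
L = P_1 × P_2 × P_3 = 0.9676 × 0.2029 × 0.4419 = 0.08677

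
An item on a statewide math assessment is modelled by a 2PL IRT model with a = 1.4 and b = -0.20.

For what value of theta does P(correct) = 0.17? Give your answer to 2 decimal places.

-1.33

P(theta) = 1 / (1 + exp(−a(theta − b)))
logit = ln(0.1700/0.8300) = -1.5856
theta = b + logit/(a) = -0.20 + (-1.5856)/1.4000 = -1.3326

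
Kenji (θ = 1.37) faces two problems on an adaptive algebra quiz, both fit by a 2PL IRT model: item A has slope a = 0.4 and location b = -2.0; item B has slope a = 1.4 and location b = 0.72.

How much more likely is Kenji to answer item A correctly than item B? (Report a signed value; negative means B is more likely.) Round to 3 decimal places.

0.081

P(θ) = 1 / (1 + exp(−a(θ − b)))
P_A = 0.7938
P_B = 0.7130
P_A − P_B = 0.0808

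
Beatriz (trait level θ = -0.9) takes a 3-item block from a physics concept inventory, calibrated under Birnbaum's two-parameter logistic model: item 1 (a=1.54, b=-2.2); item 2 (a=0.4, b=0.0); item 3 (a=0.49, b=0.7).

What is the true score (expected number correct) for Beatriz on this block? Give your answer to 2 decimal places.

1.61

P(θ) = 1 / (1 + exp(−a(θ − b)))
P_1 = 1/(1+e^{-2.0020}) = 0.8810
P_2 = 1/(1+e^{0.3600}) = 0.4110
P_3 = 1/(1+e^{0.7840}) = 0.3135
E[score] = 0.8810 + 0.4110 + 0.3135 = 1.6054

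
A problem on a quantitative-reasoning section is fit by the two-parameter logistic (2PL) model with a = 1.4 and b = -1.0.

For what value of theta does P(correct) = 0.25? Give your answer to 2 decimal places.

P(theta) = 1 / (1 + exp(−a(theta − b)))
logit = ln(0.2500/0.7500) = -1.0986
theta = b + logit/(a) = -1.0 + (-1.0986)/1.4000 = -1.7847

-1.78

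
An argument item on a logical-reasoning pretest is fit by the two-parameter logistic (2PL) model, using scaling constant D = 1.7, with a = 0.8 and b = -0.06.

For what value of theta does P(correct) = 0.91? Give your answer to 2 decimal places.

1.64

P(theta) = 1 / (1 + exp(−D·a(theta − b)))
logit = ln(0.9100/0.0900) = 2.3136
theta = b + logit/(1.7·a) = -0.06 + 2.3136/1.3600 = 1.6412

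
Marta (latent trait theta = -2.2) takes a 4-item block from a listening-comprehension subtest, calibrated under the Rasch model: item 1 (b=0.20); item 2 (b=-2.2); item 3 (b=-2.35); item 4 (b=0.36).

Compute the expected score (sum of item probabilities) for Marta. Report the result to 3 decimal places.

P(theta) = 1 / (1 + exp(−(theta − b)))
P_1 = 1/(1+e^{2.4000}) = 0.0832
P_2 = 1/(1+e^{0.0000}) = 0.5000
P_3 = 1/(1+e^{-0.1500}) = 0.5374
P_4 = 1/(1+e^{2.5600}) = 0.0718
E[score] = 0.0832 + 0.5000 + 0.5374 + 0.0718 = 1.1924

1.192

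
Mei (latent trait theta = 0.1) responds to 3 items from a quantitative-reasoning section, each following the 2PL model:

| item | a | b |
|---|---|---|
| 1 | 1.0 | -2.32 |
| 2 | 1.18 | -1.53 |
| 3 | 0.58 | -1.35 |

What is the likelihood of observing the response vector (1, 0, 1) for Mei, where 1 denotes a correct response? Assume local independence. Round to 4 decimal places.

P(theta) = 1 / (1 + exp(−a(theta − b)))
P_1 = 1/(1+e^{-2.4200}) = 0.9183
P_2 = 1/(1+e^{-1.9234}) = 0.8725
P_3 = 1/(1+e^{-0.8410}) = 0.6987
L = P_1 × (1−P_2) × P_3 = 0.9183 × 0.1275 × 0.6987 = 0.08180

0.0818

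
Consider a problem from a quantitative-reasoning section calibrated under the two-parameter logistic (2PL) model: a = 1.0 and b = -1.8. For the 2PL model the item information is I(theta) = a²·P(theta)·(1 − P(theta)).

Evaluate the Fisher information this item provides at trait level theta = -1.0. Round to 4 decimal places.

0.2139

P = 1/(1+e^{-0.8000}) = 0.6900
P(1−P) = 0.6900 × 0.3100 = 0.2139
I = a² × P(1−P) = 1.0² × 0.2139 = 0.21391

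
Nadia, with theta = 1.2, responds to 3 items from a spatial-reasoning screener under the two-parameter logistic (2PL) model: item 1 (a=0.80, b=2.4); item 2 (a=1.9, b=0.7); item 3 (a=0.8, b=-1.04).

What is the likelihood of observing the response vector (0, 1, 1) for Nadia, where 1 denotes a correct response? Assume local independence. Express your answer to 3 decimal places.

P(theta) = 1 / (1 + exp(−a(theta − b)))
P_1 = 1/(1+e^{0.9600}) = 0.2769
P_2 = 1/(1+e^{-0.9500}) = 0.7211
P_3 = 1/(1+e^{-1.7920}) = 0.8572
L = (1−P_1) × P_2 × P_3 = 0.7231 × 0.7211 × 0.8572 = 0.44698

0.447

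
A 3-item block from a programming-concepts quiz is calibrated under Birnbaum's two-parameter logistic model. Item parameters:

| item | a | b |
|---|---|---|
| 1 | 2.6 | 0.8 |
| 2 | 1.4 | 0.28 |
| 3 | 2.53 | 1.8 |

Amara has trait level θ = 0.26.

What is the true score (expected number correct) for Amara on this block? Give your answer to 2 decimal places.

P(θ) = 1 / (1 + exp(−a(θ − b)))
P_1 = 1/(1+e^{1.4040}) = 0.1972
P_2 = 1/(1+e^{0.0280}) = 0.4930
P_3 = 1/(1+e^{3.8962}) = 0.0199
E[score] = 0.1972 + 0.4930 + 0.0199 = 0.7101

0.71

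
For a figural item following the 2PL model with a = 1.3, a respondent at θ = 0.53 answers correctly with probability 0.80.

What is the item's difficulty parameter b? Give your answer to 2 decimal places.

P(θ) = 1 / (1 + exp(−a(θ − b)))
logit(0.80) = ln(0.80/0.20) = 1.3863
b = θ − logit/(a) = 0.53 − 1.3863/1.3000 = -0.5364

-0.54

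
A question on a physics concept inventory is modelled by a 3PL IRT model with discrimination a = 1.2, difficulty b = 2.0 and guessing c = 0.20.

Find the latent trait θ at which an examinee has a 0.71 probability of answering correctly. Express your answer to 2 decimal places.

2.47

P(θ) = c + (1 − c) · 1 / (1 + exp(−a(θ − b)))
Remove guessing floor: (0.71 − 0.20)/(1 − 0.20) = 0.6375
logit = ln(0.6375/0.3625) = 0.5645
θ = b + logit/(a) = 2.0 + 0.5645/1.2000 = 2.4704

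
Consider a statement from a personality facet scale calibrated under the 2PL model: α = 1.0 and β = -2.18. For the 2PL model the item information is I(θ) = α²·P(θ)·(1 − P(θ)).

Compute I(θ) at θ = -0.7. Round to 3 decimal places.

P = 1/(1+e^{-1.4800}) = 0.8146
P(1−P) = 0.8146 × 0.1854 = 0.1510
I = α² × P(1−P) = 1.0² × 0.1510 = 0.15104

0.151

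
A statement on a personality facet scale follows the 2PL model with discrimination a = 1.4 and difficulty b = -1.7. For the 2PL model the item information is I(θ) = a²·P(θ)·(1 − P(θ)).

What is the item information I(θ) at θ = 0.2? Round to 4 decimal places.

P = 1/(1+e^{-2.6600}) = 0.9346
P(1−P) = 0.9346 × 0.0654 = 0.0611
I = a² × P(1−P) = 1.4² × 0.0611 = 0.11976

0.1198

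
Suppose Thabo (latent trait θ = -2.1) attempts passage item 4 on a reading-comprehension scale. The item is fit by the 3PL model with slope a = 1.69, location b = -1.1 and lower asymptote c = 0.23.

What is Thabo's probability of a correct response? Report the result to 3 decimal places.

0.350

P(θ) = c + (1 − c) · 1 / (1 + exp(−a(θ − b)))
Exponent: 1.69 × (-2.1 − (-1.1)) = -1.6900
1/(1 + e^{1.6900}) = 0.1558
P = 0.23 + 0.77 × 0.1558 = 0.3499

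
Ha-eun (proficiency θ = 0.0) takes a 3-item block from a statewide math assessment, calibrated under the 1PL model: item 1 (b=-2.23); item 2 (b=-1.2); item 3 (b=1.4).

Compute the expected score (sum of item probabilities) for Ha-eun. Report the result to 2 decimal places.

P(θ) = 1 / (1 + exp(−(θ − b)))
P_1 = 1/(1+e^{-2.2300}) = 0.9029
P_2 = 1/(1+e^{-1.2000}) = 0.7685
P_3 = 1/(1+e^{1.4000}) = 0.1978
E[score] = 0.9029 + 0.7685 + 0.1978 = 1.8693

1.87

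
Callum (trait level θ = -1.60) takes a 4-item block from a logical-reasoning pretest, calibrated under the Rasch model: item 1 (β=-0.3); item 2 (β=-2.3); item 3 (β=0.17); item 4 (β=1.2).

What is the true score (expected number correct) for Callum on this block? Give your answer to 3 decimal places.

1.085

P(θ) = 1 / (1 + exp(−(θ − β)))
P_1 = 1/(1+e^{1.3000}) = 0.2142
P_2 = 1/(1+e^{-0.7000}) = 0.6682
P_3 = 1/(1+e^{1.7700}) = 0.1455
P_4 = 1/(1+e^{2.8000}) = 0.0573
E[score] = 0.2142 + 0.6682 + 0.1455 + 0.0573 = 1.0852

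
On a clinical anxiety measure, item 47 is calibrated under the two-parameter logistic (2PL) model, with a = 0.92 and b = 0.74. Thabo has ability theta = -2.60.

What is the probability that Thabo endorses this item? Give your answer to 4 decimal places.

0.0442

P(theta) = 1 / (1 + exp(−a(theta − b)))
Exponent: 0.92 × (-2.60 − 0.74) = -3.0728
1/(1 + e^{3.0728}) = 0.0442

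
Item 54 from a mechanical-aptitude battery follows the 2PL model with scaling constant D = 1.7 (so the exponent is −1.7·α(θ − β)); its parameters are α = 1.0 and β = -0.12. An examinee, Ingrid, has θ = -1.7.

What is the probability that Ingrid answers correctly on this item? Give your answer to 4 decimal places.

0.0638

P(θ) = 1 / (1 + exp(−D·α(θ − β)))
Exponent: 1.7 × 1.0 × (-1.7 − (-0.12)) = -2.6860
1/(1 + e^{2.6860}) = 0.0638
P = 0.0638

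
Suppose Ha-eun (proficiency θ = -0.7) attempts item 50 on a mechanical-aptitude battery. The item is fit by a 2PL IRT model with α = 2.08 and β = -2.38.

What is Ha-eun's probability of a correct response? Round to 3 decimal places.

0.971

P(θ) = 1 / (1 + exp(−α(θ − β)))
Exponent: 2.08 × (-0.7 − (-2.38)) = 3.4944
1/(1 + e^{-3.4944}) = 0.9705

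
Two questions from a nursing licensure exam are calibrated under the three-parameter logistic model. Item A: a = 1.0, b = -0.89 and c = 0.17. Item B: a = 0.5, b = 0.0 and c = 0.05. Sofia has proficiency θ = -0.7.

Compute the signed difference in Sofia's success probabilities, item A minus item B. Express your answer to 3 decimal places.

P(θ) = c + (1 − c) · 1 / (1 + exp(−a(θ − b)))
P_A = 0.6243
P_B = 0.4427
P_A − P_B = 0.1816

0.182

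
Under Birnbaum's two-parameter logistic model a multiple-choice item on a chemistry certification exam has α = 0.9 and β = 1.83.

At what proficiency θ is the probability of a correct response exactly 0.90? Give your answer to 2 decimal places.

P(θ) = 1 / (1 + exp(−α(θ − β)))
logit = ln(0.9000/0.1000) = 2.1972
θ = β + logit/(α) = 1.83 + 2.1972/0.9000 = 4.2714

4.27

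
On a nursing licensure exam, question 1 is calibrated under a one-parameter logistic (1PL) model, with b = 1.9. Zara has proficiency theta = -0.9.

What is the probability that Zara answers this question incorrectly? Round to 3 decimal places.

0.943

P(theta) = 1 / (1 + exp(−(theta − b)))
Exponent: (-0.9 − 1.9) = -2.8000
1/(1 + e^{2.8000}) = 0.0573
P = 0.0573
P(incorrect) = 1 − 0.0573 = 0.9427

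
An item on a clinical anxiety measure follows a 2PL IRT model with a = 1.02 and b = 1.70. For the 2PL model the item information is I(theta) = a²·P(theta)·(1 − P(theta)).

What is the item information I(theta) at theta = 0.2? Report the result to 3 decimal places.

0.152

P = 1/(1+e^{1.5300}) = 0.1780
P(1−P) = 0.1780 × 0.8220 = 0.1463
I = a² × P(1−P) = 1.02² × 0.1463 = 0.15222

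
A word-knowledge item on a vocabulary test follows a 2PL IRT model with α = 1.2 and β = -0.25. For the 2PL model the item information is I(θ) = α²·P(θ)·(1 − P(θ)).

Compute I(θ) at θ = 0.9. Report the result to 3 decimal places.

0.231

P = 1/(1+e^{-1.3800}) = 0.7990
P(1−P) = 0.7990 × 0.2010 = 0.1606
I = α² × P(1−P) = 1.2² × 0.1606 = 0.23127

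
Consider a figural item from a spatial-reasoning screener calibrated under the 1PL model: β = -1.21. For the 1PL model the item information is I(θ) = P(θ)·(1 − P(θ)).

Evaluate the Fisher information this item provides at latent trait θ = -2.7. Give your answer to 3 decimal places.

0.150

P = 1/(1+e^{1.4900}) = 0.1839
P(1−P) = 0.1839 × 0.8161 = 0.1501
I = P(1−P) = 0.15009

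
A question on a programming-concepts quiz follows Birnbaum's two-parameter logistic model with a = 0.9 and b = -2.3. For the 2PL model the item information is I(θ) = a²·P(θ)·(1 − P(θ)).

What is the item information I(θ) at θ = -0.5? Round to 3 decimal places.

P = 1/(1+e^{-1.6200}) = 0.8348
P(1−P) = 0.8348 × 0.1652 = 0.1379
I = a² × P(1−P) = 0.9² × 0.1379 = 0.11171

0.112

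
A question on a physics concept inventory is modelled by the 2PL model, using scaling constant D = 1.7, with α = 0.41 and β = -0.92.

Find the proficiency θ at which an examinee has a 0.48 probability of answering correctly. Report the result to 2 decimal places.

P(θ) = 1 / (1 + exp(−D·α(θ − β)))
logit = ln(0.4800/0.5200) = -0.0800
θ = β + logit/(1.7·α) = -0.92 + (-0.0800)/0.6970 = -1.0348

-1.03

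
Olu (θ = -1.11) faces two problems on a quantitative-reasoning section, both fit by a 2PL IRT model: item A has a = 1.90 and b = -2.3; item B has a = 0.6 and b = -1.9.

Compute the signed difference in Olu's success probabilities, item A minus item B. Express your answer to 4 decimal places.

P(θ) = 1 / (1 + exp(−a(θ − b)))
P_A = 0.9056
P_B = 0.6163
P_A − P_B = 0.2893

0.2893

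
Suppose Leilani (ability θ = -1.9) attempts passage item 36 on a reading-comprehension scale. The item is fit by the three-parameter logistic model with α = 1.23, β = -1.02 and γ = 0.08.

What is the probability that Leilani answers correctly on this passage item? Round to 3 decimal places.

P(θ) = γ + (1 − γ) · 1 / (1 + exp(−α(θ − β)))
Exponent: 1.23 × (-1.9 − (-1.02)) = -1.0824
1/(1 + e^{1.0824}) = 0.2531
P = 0.08 + 0.92 × 0.2531 = 0.3128

0.313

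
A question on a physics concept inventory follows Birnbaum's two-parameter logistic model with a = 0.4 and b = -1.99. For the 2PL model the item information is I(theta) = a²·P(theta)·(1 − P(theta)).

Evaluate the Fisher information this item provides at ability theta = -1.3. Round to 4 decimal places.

0.0392

P = 1/(1+e^{-0.2760}) = 0.5686
P(1−P) = 0.5686 × 0.4314 = 0.2453
I = a² × P(1−P) = 0.4² × 0.2453 = 0.03925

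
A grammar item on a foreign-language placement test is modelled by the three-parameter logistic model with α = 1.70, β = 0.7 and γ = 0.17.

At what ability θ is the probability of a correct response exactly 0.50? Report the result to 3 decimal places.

0.456

P(θ) = γ + (1 − γ) · 1 / (1 + exp(−α(θ − β)))
Remove guessing floor: (0.50 − 0.17)/(1 − 0.17) = 0.3976
logit = ln(0.3976/0.6024) = -0.4155
θ = β + logit/(α) = 0.7 + (-0.4155)/1.7000 = 0.4556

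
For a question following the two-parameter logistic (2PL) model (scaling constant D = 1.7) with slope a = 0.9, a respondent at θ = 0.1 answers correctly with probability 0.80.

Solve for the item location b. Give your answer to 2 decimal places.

P(θ) = 1 / (1 + exp(−D·a(θ − b)))
logit(0.80) = ln(0.80/0.20) = 1.3863
b = θ − logit/(1.7·a) = 0.1 − 1.3863/1.5300 = -0.8061

-0.81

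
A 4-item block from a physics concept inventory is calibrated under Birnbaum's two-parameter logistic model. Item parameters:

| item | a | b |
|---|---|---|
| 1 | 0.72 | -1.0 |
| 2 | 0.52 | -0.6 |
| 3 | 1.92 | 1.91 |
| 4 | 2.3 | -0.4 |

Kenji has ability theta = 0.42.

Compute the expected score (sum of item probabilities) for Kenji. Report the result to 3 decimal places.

P(theta) = 1 / (1 + exp(−a(theta − b)))
P_1 = 1/(1+e^{-1.0224}) = 0.7354
P_2 = 1/(1+e^{-0.5304}) = 0.6296
P_3 = 1/(1+e^{2.8608}) = 0.0541
P_4 = 1/(1+e^{-1.8860}) = 0.8683
E[score] = 0.7354 + 0.6296 + 0.0541 + 0.8683 = 2.2874

2.287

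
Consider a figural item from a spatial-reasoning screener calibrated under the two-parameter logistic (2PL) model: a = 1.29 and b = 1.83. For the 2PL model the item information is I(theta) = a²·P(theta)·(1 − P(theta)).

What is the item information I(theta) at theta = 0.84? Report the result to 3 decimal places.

P = 1/(1+e^{1.2771}) = 0.2180
P(1−P) = 0.2180 × 0.7820 = 0.1705
I = a² × P(1−P) = 1.29² × 0.1705 = 0.28373

0.284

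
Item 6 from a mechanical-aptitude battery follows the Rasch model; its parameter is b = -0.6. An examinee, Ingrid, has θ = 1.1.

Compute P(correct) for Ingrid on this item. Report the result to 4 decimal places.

0.8455

P(θ) = 1 / (1 + exp(−(θ − b)))
Exponent: (1.1 − (-0.6)) = 1.7000
1/(1 + e^{-1.7000}) = 0.8455
P = 0.8455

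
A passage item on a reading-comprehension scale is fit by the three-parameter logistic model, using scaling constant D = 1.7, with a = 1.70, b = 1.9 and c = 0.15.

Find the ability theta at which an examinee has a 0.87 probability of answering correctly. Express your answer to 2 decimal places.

P(theta) = c + (1 − c) · 1 / (1 + exp(−D·a(theta − b)))
Remove guessing floor: (0.87 − 0.15)/(1 − 0.15) = 0.8471
logit = ln(0.8471/0.1529) = 1.7117
theta = b + logit/(1.7·a) = 1.9 + 1.7117/2.8900 = 2.4923

2.49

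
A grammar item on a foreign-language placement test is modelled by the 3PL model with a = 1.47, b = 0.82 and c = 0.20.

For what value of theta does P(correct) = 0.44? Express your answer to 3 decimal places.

0.244

P(theta) = c + (1 − c) · 1 / (1 + exp(−a(theta − b)))
Remove guessing floor: (0.44 − 0.20)/(1 − 0.20) = 0.3000
logit = ln(0.3000/0.7000) = -0.8473
theta = b + logit/(a) = 0.82 + (-0.8473)/1.4700 = 0.2436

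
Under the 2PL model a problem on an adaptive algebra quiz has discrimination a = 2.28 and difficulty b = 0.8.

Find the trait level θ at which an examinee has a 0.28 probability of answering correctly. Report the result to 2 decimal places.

0.39

P(θ) = 1 / (1 + exp(−a(θ − b)))
logit = ln(0.2800/0.7200) = -0.9445
θ = b + logit/(a) = 0.8 + (-0.9445)/2.2800 = 0.3858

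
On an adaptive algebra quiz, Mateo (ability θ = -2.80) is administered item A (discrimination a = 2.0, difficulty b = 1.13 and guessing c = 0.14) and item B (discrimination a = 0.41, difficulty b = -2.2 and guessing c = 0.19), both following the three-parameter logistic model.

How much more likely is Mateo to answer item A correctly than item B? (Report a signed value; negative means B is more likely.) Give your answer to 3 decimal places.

-0.405

P(θ) = c + (1 − c) · 1 / (1 + exp(−a(θ − b)))
P_A = 0.1403
P_B = 0.5454
P_A − P_B = -0.4051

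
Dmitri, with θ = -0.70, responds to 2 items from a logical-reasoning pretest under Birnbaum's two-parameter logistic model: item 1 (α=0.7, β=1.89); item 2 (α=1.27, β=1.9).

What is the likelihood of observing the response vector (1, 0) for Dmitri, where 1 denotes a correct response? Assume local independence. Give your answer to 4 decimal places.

0.1353

P(θ) = 1 / (1 + exp(−α(θ − β)))
P_1 = 1/(1+e^{1.8130}) = 0.1403
P_2 = 1/(1+e^{3.3020}) = 0.0355
L = P_1 × (1−P_2) = 0.1403 × 0.9645 = 0.13530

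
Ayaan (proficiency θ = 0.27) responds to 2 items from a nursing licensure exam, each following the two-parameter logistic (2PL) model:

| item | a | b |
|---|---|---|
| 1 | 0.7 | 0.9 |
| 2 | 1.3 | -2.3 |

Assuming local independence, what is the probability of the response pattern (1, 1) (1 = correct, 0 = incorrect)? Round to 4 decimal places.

0.3781

P(θ) = 1 / (1 + exp(−a(θ − b)))
P_1 = 1/(1+e^{0.4410}) = 0.3915
P_2 = 1/(1+e^{-3.3410}) = 0.9658
L = P_1 × P_2 = 0.3915 × 0.9658 = 0.37812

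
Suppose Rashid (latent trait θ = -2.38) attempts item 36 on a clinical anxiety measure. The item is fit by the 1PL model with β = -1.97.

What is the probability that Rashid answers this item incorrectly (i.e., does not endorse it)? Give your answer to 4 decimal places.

0.6011

P(θ) = 1 / (1 + exp(−(θ − β)))
Exponent: (-2.38 − (-1.97)) = -0.4100
1/(1 + e^{0.4100}) = 0.3989
P = 0.3989
P(incorrect) = 1 − 0.3989 = 0.6011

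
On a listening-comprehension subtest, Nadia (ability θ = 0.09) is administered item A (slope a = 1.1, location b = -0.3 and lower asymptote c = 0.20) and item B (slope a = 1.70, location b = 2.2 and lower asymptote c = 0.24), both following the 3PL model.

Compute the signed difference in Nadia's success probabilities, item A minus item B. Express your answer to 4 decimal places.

0.4240

P(θ) = c + (1 − c) · 1 / (1 + exp(−a(θ − b)))
P_A = 0.6845
P_B = 0.2605
P_A − P_B = 0.4240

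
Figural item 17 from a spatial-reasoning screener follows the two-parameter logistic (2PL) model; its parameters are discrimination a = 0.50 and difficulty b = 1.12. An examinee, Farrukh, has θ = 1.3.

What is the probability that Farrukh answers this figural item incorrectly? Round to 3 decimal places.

P(θ) = 1 / (1 + exp(−a(θ − b)))
Exponent: 0.50 × (1.3 − 1.12) = 0.0900
1/(1 + e^{-0.0900}) = 0.5225
P(incorrect) = 1 − 0.5225 = 0.4775

0.478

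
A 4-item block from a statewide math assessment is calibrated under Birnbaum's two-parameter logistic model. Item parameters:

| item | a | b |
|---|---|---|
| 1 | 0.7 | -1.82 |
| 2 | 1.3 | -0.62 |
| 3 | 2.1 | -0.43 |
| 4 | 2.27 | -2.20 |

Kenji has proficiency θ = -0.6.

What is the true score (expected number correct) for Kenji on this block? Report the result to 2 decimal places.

P(θ) = 1 / (1 + exp(−a(θ − b)))
P_1 = 1/(1+e^{-0.8540}) = 0.7014
P_2 = 1/(1+e^{-0.0260}) = 0.5065
P_3 = 1/(1+e^{0.3570}) = 0.4117
P_4 = 1/(1+e^{-3.6320}) = 0.9742
E[score] = 0.7014 + 0.5065 + 0.4117 + 0.9742 = 2.5938

2.59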